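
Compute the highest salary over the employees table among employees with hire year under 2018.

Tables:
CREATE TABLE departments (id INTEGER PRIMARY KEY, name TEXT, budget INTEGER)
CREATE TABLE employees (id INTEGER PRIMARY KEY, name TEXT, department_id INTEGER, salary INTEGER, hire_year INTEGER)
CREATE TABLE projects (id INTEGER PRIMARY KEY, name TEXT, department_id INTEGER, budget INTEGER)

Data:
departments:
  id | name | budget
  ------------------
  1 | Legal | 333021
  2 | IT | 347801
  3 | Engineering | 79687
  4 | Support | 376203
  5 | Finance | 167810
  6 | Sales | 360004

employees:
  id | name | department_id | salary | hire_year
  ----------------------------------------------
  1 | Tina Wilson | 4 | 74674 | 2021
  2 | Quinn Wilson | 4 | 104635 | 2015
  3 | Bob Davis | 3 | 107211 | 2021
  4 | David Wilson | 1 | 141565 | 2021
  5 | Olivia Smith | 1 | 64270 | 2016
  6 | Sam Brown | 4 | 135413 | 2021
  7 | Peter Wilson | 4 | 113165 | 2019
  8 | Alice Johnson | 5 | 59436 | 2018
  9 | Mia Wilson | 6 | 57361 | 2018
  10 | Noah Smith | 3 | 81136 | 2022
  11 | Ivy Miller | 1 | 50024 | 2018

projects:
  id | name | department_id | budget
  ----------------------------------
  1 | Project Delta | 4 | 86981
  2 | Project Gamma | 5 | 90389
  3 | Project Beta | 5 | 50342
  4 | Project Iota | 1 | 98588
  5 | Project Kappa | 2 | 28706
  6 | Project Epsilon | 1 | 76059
SELECT MAX(salary) FROM employees WHERE hire_year < 2018

Execution result:
104635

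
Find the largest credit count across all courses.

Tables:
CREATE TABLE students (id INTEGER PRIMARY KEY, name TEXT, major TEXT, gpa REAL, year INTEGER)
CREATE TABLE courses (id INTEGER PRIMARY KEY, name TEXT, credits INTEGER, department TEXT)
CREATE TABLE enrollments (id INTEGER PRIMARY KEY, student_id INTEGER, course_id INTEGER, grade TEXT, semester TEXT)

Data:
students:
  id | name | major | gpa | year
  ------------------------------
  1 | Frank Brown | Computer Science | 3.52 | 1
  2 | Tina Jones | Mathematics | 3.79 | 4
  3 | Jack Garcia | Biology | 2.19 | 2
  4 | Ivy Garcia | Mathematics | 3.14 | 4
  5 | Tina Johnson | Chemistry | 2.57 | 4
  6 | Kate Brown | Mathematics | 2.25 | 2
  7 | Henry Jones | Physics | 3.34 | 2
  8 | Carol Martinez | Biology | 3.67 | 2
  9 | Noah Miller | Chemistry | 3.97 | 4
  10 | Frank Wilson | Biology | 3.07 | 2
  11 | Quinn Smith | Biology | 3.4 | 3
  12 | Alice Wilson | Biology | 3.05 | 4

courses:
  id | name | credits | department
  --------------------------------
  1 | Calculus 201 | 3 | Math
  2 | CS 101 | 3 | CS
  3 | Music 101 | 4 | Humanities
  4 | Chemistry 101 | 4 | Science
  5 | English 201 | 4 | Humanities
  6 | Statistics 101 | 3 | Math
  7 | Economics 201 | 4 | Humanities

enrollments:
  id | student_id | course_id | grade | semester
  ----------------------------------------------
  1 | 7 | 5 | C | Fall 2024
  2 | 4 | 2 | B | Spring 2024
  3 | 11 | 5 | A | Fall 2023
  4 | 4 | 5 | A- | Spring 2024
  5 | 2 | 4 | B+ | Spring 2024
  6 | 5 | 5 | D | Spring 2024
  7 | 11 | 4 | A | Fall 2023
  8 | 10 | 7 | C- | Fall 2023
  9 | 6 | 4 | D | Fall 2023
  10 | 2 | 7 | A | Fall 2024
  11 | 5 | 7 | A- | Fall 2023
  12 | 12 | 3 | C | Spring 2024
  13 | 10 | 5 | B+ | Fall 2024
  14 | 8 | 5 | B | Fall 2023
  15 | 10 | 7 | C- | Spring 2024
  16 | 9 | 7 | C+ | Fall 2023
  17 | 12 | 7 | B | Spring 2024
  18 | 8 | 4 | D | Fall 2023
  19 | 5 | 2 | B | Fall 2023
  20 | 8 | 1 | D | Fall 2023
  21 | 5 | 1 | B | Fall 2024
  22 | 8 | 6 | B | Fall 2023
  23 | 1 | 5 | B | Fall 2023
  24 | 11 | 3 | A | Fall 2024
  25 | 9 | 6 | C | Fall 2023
SELECT MAX(credits) FROM courses

Execution result:
4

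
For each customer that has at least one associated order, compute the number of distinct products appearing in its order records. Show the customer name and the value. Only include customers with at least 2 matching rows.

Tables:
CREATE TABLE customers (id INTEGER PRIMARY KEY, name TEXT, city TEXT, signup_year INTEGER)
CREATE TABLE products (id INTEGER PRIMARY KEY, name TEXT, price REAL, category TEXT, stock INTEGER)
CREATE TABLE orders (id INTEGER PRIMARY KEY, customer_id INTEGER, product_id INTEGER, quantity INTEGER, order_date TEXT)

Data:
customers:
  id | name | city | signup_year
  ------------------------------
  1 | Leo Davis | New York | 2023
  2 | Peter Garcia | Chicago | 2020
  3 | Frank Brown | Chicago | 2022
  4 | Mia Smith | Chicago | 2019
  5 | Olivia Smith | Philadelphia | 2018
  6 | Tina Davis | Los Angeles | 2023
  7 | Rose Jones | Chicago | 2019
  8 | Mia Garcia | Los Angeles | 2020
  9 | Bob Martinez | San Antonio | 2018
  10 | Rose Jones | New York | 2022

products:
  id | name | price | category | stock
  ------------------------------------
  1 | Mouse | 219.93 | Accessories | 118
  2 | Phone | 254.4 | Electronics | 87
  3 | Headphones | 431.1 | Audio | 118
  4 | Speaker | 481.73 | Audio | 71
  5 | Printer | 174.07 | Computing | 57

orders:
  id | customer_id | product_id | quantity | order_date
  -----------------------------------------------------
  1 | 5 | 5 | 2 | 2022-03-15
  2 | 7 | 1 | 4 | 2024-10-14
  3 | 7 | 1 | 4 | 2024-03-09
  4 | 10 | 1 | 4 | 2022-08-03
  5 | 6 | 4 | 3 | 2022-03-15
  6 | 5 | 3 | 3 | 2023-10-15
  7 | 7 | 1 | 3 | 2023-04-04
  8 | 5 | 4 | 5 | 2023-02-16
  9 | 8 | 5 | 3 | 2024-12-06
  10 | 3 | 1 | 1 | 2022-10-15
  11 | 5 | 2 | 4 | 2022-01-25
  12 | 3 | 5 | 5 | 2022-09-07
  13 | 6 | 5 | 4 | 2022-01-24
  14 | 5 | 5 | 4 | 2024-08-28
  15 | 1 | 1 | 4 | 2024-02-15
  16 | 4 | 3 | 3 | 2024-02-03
SELECT p.name, COUNT(DISTINCT c.product_id) AS distinct_product_count FROM orders c JOIN customers p ON c.customer_id = p.id GROUP BY p.id, p.name HAVING COUNT(*) >= 2

Execution result:
name | distinct_product_count
Frank Brown | 2
Olivia Smith | 4
Tina Davis | 2
Rose Jones | 1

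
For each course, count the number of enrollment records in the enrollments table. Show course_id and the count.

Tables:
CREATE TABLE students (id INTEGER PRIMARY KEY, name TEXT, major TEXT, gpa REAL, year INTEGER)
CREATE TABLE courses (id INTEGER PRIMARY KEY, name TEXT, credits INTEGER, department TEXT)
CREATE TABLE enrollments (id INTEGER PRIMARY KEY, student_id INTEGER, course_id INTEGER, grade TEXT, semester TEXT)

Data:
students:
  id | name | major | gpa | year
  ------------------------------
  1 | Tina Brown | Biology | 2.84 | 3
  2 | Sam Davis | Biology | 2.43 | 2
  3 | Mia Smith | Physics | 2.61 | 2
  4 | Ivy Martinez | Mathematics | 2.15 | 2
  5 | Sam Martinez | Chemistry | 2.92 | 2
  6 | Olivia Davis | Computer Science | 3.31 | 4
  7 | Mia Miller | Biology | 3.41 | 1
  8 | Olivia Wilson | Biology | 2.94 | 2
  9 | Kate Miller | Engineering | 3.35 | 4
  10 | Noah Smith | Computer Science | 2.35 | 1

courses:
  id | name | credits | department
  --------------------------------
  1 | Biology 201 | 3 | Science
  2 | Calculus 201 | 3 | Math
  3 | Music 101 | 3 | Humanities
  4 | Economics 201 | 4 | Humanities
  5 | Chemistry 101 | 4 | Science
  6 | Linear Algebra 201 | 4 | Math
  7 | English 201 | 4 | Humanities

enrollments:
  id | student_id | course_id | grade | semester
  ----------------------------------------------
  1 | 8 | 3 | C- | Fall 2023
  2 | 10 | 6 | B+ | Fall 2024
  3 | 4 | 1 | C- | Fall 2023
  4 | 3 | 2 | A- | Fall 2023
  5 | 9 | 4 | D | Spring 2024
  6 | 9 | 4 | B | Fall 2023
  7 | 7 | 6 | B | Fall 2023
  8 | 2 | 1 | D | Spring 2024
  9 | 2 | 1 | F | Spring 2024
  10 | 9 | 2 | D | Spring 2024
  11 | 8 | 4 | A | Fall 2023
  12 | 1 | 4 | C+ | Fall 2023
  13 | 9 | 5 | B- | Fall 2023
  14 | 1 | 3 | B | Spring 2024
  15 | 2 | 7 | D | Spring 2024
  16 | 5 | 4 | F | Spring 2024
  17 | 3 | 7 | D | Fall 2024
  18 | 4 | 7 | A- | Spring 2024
SELECT course_id, COUNT(*) AS enrollment_count FROM enrollments GROUP BY course_id

Execution result:
course_id | enrollment_count
1 | 3
2 | 2
3 | 2
4 | 5
5 | 1
6 | 2
7 | 3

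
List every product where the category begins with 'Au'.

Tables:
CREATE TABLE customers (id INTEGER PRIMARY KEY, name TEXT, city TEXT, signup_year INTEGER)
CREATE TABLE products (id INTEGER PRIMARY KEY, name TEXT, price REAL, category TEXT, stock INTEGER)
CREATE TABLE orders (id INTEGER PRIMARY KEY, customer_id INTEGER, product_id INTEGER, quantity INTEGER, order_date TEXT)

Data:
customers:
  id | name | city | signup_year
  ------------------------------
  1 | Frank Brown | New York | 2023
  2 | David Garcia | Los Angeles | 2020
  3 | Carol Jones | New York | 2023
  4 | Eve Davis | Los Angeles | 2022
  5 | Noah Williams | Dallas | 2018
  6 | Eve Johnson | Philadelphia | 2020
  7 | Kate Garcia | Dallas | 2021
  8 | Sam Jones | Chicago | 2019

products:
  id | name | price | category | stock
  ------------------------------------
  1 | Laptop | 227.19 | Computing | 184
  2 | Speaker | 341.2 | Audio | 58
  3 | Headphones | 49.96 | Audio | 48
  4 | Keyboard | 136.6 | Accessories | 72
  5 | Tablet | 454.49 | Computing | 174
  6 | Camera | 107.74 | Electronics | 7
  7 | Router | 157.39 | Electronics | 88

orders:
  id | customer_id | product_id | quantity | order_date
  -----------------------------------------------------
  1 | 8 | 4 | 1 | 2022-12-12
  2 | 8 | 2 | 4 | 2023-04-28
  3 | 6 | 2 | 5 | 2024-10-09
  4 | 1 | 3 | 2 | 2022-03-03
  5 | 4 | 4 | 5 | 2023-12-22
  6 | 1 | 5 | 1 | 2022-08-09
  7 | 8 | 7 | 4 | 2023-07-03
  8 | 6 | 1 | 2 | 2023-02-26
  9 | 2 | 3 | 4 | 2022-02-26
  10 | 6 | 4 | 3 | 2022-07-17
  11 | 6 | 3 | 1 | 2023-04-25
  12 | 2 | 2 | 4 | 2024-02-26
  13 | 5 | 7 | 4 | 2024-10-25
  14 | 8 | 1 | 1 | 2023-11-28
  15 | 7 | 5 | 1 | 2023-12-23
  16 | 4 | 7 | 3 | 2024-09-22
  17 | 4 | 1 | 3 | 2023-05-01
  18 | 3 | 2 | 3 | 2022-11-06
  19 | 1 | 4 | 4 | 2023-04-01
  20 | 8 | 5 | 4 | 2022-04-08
SELECT name, category FROM products WHERE category LIKE 'Au%'

Execution result:
name | category
Speaker | Audio
Headphones | Audio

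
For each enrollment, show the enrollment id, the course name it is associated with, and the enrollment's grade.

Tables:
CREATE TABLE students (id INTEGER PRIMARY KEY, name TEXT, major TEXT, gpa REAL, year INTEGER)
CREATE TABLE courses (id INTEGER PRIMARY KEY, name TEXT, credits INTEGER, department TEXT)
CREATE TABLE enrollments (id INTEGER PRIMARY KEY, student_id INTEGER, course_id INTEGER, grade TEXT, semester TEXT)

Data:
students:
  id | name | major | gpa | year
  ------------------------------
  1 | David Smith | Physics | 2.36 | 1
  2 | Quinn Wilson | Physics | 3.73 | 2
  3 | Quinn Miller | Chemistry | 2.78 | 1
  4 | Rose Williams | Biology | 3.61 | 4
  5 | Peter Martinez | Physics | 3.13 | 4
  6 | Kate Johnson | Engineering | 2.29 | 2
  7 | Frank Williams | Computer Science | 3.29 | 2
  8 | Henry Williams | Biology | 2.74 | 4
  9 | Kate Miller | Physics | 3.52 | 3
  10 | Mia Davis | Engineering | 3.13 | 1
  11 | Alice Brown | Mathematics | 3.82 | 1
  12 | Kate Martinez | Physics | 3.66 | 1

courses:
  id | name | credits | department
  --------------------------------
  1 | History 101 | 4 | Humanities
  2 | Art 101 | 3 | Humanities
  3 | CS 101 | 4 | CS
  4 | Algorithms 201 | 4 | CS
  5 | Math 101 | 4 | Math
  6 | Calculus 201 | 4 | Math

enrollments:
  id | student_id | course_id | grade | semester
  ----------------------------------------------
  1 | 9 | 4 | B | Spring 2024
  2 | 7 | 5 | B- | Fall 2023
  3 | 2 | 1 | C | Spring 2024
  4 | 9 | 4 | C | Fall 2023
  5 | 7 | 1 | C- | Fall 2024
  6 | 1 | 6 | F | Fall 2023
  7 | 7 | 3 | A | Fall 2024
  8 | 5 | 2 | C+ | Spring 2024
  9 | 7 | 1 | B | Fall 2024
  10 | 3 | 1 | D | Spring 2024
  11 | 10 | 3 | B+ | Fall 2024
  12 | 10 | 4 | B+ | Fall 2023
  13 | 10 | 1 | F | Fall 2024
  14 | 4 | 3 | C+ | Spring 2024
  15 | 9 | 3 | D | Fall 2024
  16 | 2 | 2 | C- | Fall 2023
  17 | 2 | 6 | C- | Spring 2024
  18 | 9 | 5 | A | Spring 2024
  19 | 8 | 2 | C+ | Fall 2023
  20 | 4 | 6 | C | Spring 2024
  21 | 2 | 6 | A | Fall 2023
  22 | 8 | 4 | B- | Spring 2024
SELECT c.id, p.name AS course, c.grade FROM enrollments c JOIN courses p ON c.course_id = p.id

Execution result:
id | course | grade
1 | Algorithms 201 | B
2 | Math 101 | B-
3 | History 101 | C
4 | Algorithms 201 | C
5 | History 101 | C-
6 | Calculus 201 | F
7 | CS 101 | A
8 | Art 101 | C+
9 | History 101 | B
10 | History 101 | D
11 | CS 101 | B+
12 | Algorithms 201 | B+
13 | History 101 | F
14 | CS 101 | C+
15 | CS 101 | D
16 | Art 101 | C-
17 | Calculus 201 | C-
18 | Math 101 | A
19 | Art 101 | C+
20 | Calculus 201 | C
21 | Calculus 201 | A
22 | Algorithms 201 | B-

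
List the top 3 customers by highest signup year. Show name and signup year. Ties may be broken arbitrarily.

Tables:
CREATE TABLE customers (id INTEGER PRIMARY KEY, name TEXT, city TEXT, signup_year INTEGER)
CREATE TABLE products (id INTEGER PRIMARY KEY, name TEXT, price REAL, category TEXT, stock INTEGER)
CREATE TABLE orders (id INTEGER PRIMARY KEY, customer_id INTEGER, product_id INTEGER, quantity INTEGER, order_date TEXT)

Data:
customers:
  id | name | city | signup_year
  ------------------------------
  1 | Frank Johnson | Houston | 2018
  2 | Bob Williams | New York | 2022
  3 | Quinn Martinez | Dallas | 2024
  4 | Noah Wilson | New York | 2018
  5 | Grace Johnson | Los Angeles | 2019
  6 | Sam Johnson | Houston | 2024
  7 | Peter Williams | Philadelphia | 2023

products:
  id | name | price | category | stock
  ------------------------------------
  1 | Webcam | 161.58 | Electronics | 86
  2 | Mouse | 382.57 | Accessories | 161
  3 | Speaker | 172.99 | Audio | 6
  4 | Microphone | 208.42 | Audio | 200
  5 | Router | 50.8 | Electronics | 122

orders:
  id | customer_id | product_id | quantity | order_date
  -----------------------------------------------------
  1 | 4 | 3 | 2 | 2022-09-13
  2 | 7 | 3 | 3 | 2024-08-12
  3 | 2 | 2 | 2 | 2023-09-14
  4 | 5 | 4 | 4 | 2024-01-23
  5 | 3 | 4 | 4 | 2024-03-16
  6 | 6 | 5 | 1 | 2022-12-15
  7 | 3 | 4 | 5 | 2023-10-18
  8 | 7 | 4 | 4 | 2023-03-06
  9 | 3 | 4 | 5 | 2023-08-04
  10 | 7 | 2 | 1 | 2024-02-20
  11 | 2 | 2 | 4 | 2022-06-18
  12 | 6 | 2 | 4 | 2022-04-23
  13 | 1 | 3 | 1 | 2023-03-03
SELECT name, signup_year FROM customers ORDER BY signup_year DESC LIMIT 3

Execution result:
name | signup_year
Quinn Martinez | 2024
Sam Johnson | 2024
Peter Williams | 2023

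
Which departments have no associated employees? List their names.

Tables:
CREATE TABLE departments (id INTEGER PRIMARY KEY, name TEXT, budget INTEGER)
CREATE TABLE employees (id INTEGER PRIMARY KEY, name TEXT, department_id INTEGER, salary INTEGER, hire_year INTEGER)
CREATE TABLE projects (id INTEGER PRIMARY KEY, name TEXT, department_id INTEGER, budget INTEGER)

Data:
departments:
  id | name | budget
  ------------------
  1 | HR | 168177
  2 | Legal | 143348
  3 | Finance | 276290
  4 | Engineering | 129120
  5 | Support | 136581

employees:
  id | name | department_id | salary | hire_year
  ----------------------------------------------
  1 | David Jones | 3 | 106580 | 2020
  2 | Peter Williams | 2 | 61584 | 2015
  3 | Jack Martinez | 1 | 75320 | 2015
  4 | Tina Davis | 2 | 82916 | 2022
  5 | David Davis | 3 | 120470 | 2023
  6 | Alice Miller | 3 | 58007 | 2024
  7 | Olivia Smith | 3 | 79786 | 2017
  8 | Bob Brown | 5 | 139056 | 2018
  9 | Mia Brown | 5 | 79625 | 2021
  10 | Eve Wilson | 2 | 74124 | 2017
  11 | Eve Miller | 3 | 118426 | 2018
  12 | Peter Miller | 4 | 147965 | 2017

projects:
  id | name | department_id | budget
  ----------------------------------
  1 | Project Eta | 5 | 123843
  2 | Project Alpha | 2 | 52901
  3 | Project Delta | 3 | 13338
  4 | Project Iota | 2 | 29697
SELECT p.name FROM departments p LEFT JOIN employees c ON c.department_id = p.id WHERE c.id IS NULL

Execution result:
(no rows)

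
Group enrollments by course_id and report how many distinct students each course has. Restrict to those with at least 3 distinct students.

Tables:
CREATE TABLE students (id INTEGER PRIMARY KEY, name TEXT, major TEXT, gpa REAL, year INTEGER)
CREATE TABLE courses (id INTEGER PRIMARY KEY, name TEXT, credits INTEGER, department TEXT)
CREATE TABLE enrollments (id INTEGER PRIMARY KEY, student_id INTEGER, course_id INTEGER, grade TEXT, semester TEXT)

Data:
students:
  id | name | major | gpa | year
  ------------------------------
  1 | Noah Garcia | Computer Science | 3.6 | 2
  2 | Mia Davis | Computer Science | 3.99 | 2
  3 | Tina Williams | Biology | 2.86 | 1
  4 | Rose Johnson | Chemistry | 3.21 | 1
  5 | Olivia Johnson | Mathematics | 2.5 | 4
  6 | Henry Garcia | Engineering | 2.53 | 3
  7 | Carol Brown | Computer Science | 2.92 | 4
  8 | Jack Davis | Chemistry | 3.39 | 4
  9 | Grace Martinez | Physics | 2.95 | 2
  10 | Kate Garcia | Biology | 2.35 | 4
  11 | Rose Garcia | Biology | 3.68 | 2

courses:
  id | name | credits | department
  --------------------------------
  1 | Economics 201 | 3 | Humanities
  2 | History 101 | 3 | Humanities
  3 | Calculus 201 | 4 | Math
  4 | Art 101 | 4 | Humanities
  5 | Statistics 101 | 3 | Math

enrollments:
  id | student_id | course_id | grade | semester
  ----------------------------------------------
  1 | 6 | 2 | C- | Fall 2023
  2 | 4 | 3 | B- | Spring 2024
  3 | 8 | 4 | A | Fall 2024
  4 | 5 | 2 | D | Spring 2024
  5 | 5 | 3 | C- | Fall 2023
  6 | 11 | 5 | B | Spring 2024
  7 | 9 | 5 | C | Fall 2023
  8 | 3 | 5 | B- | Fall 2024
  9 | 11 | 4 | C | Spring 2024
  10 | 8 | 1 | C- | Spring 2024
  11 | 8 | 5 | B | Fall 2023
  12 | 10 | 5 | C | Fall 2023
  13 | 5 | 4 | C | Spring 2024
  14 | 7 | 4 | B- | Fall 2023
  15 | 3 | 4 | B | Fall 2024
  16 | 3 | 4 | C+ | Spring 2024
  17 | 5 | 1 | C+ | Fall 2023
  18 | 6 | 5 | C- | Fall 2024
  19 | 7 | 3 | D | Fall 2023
SELECT course_id, COUNT(DISTINCT student_id) AS distinct_student_count FROM enrollments GROUP BY course_id HAVING COUNT(DISTINCT student_id) >= 3

Execution result:
course_id | distinct_student_count
3 | 3
4 | 5
5 | 6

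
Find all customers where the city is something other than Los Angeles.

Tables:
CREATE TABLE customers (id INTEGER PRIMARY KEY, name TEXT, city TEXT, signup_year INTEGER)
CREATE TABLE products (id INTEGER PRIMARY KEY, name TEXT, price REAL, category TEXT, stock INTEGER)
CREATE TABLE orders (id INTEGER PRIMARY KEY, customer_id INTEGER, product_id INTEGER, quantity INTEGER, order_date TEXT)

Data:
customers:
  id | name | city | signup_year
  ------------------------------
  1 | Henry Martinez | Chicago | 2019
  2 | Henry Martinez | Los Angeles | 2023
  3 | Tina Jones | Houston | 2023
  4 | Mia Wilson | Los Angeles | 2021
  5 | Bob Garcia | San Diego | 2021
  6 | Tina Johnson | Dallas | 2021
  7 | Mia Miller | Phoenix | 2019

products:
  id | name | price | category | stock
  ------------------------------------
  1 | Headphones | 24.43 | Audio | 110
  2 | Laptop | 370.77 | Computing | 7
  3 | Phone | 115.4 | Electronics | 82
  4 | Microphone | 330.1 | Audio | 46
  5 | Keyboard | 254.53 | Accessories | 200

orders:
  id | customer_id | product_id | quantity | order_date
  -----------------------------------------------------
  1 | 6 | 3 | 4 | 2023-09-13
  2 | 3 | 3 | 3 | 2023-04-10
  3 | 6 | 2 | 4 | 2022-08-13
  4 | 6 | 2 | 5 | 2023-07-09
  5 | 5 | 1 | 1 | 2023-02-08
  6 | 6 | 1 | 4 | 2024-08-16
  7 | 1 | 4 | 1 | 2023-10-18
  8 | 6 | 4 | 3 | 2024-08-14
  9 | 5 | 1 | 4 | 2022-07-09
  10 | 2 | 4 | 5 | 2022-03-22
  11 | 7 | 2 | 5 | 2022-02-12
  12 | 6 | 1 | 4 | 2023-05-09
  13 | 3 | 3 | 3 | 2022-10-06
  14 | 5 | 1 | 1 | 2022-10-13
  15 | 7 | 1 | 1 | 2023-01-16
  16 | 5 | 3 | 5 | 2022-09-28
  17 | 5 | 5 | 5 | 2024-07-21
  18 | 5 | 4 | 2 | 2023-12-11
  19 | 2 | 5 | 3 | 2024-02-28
SELECT name, city FROM customers WHERE city <> 'Los Angeles'

Execution result:
name | city
Henry Martinez | Chicago
Tina Jones | Houston
Bob Garcia | San Diego
Tina Johnson | Dallas
Mia Miller | Phoenix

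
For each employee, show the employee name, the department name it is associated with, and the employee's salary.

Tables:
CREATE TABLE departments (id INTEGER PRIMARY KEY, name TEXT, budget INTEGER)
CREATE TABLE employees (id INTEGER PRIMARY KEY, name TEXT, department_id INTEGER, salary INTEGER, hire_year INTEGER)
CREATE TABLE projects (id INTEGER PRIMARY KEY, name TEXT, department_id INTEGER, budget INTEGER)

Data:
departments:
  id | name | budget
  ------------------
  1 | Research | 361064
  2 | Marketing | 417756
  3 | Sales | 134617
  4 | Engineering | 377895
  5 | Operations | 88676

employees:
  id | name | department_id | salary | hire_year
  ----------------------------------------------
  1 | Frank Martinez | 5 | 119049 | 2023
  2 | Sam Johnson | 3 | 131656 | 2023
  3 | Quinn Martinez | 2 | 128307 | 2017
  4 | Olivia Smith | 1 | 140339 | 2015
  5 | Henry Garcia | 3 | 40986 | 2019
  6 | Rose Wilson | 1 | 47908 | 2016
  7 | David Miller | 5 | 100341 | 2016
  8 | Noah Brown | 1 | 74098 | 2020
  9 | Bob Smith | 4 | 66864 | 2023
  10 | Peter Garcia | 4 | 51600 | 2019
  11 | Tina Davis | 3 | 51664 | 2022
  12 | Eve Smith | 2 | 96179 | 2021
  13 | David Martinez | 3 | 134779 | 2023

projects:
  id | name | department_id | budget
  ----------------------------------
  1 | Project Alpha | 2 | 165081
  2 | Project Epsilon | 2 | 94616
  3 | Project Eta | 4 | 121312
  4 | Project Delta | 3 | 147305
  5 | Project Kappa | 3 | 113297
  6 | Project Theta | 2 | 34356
SELECT c.name, p.name AS department, c.salary FROM employees c JOIN departments p ON c.department_id = p.id

Execution result:
name | department | salary
Frank Martinez | Operations | 119049
Sam Johnson | Sales | 131656
Quinn Martinez | Marketing | 128307
Olivia Smith | Research | 140339
Henry Garcia | Sales | 40986
Rose Wilson | Research | 47908
David Miller | Operations | 100341
Noah Brown | Research | 74098
Bob Smith | Engineering | 66864
Peter Garcia | Engineering | 51600
Tina Davis | Sales | 51664
Eve Smith | Marketing | 96179
David Martinez | Sales | 134779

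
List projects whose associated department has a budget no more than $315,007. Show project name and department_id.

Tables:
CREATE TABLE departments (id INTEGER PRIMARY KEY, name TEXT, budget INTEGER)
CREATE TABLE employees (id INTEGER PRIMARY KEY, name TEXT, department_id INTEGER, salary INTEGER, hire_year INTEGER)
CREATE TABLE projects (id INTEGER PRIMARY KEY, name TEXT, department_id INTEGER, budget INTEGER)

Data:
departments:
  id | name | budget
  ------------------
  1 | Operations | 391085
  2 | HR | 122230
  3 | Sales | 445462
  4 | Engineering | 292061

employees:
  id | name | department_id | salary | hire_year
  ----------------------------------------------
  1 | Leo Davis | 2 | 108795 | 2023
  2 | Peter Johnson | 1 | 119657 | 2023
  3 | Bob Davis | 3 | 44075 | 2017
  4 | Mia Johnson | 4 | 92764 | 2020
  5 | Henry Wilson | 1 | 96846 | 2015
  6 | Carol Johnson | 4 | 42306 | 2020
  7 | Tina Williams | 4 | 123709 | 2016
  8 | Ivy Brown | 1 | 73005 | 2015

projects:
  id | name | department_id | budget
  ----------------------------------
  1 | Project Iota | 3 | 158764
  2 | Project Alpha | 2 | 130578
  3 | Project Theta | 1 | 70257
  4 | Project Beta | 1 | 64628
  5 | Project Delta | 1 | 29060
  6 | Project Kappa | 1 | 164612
SELECT name, department_id FROM projects WHERE department_id IN (SELECT id FROM departments WHERE budget <= 315007)

Execution result:
name | department_id
Project Alpha | 2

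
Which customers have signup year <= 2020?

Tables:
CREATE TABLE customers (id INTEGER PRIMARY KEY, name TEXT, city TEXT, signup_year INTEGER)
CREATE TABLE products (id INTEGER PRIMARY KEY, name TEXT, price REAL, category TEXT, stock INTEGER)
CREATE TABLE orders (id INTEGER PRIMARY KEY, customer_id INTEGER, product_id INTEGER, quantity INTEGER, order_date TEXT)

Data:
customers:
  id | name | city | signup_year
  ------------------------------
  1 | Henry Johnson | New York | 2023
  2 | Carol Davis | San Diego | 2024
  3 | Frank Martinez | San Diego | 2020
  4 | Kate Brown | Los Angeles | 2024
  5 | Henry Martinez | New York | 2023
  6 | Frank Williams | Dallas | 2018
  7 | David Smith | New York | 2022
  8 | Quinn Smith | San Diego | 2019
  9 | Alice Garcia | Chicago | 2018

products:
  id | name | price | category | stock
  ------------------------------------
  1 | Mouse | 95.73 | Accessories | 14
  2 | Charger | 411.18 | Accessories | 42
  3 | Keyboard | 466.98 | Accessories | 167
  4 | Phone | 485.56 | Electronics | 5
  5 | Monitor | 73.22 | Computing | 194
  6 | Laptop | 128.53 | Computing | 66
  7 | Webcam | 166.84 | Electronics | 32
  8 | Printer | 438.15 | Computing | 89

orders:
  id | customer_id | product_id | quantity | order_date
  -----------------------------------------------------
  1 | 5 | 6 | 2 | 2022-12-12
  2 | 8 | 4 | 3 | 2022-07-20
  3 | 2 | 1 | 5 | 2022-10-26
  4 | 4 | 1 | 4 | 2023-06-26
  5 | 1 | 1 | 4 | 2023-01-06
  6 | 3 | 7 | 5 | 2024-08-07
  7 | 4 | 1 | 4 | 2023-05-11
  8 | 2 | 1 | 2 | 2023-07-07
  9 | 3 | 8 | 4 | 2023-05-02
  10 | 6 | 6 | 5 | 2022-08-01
SELECT name, signup_year FROM customers WHERE signup_year <= 2020

Execution result:
name | signup_year
Frank Martinez | 2020
Frank Williams | 2018
Quinn Smith | 2019
Alice Garcia | 2018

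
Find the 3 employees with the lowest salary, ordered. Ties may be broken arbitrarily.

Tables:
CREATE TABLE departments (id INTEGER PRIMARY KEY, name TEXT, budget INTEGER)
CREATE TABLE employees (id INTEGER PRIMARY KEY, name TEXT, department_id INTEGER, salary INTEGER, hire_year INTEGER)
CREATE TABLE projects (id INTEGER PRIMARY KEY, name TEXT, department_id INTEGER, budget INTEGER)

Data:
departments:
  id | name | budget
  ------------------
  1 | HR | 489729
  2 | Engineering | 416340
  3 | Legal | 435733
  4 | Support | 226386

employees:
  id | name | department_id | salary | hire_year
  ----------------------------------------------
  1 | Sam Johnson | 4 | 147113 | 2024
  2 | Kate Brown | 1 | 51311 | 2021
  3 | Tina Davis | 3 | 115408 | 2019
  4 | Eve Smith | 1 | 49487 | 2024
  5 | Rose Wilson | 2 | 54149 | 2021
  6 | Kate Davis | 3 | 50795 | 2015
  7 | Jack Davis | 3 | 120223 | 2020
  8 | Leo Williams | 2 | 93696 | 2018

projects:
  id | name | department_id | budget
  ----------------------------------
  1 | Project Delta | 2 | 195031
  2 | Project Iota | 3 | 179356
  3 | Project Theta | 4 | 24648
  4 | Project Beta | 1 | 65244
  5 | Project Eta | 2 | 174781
SELECT name, salary FROM employees ORDER BY salary ASC LIMIT 3

Execution result:
name | salary
Eve Smith | 49487
Kate Davis | 50795
Kate Brown | 51311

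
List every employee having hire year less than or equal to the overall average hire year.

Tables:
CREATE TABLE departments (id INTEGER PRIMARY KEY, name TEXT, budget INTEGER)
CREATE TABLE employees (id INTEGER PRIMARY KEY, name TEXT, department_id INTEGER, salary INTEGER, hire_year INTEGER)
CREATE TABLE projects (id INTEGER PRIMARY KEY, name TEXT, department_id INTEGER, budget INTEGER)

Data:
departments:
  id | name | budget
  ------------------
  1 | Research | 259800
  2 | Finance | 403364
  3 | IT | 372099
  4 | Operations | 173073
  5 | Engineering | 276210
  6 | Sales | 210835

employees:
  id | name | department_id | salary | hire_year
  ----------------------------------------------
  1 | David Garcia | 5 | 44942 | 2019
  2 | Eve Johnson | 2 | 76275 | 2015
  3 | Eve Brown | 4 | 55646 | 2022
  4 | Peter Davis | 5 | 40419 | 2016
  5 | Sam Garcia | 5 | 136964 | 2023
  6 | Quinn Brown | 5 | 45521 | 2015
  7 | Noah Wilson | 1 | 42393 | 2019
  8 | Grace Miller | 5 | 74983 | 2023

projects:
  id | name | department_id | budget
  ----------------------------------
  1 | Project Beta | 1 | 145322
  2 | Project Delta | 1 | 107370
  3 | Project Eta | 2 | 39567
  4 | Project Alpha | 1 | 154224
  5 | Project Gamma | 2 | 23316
SELECT name, hire_year FROM employees WHERE hire_year <= (SELECT AVG(hire_year) FROM employees)

Execution result:
name | hire_year
David Garcia | 2019
Eve Johnson | 2015
Peter Davis | 2016
Quinn Brown | 2015
Noah Wilson | 2019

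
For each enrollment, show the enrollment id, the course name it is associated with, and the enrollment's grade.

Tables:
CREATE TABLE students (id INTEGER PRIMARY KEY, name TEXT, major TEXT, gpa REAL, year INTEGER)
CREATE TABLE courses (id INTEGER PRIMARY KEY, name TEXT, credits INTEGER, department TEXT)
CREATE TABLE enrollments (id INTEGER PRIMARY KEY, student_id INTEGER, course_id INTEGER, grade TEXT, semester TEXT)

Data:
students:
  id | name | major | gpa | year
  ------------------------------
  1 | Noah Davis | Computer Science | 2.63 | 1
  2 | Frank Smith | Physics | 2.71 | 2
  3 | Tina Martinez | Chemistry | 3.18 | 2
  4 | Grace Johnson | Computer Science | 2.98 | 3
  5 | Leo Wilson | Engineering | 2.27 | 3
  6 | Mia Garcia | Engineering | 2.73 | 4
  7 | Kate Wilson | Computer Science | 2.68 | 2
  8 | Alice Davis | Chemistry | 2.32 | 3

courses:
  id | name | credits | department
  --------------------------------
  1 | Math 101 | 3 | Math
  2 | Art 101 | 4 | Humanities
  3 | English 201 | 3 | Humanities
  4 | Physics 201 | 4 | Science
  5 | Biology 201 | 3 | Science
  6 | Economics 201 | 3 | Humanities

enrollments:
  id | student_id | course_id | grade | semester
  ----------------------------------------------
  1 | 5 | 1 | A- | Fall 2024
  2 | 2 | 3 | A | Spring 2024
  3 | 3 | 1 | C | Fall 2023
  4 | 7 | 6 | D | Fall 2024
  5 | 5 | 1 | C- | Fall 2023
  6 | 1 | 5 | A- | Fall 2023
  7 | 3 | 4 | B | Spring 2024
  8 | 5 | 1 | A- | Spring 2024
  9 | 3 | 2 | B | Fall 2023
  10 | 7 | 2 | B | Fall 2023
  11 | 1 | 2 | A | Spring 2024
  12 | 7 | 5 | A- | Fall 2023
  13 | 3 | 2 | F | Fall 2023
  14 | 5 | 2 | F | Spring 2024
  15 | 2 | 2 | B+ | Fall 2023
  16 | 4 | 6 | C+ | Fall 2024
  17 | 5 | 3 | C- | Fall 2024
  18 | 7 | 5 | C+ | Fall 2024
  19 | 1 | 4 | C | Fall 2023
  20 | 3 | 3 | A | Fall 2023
SELECT c.id, p.name AS course, c.grade FROM enrollments c JOIN courses p ON c.course_id = p.id

Execution result:
id | course | grade
1 | Math 101 | A-
2 | English 201 | A
3 | Math 101 | C
4 | Economics 201 | D
5 | Math 101 | C-
6 | Biology 201 | A-
7 | Physics 201 | B
8 | Math 101 | A-
9 | Art 101 | B
10 | Art 101 | B
11 | Art 101 | A
12 | Biology 201 | A-
13 | Art 101 | F
14 | Art 101 | F
15 | Art 101 | B+
16 | Economics 201 | C+
17 | English 201 | C-
18 | Biology 201 | C+
19 | Physics 201 | C
20 | English 201 | A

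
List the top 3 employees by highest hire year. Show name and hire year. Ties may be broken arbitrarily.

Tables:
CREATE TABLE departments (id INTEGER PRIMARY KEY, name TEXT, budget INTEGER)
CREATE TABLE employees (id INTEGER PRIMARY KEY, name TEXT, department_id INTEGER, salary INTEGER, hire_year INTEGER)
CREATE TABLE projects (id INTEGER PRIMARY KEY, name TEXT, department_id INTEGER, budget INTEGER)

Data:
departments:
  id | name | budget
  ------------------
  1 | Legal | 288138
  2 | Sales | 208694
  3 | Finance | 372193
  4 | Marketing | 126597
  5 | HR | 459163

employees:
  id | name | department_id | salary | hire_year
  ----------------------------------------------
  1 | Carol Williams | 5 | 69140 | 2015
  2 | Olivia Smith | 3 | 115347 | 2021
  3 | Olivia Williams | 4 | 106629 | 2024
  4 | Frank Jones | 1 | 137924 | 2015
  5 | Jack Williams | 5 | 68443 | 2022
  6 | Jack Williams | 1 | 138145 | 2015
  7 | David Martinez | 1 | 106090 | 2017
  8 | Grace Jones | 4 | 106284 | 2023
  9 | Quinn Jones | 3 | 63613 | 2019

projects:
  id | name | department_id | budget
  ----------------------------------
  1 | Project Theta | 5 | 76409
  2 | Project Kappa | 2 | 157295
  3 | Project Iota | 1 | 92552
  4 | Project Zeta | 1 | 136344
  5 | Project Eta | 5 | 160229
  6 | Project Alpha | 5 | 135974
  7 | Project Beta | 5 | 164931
SELECT name, hire_year FROM employees ORDER BY hire_year DESC LIMIT 3

Execution result:
name | hire_year
Olivia Williams | 2024
Grace Jones | 2023
Jack Williams | 2022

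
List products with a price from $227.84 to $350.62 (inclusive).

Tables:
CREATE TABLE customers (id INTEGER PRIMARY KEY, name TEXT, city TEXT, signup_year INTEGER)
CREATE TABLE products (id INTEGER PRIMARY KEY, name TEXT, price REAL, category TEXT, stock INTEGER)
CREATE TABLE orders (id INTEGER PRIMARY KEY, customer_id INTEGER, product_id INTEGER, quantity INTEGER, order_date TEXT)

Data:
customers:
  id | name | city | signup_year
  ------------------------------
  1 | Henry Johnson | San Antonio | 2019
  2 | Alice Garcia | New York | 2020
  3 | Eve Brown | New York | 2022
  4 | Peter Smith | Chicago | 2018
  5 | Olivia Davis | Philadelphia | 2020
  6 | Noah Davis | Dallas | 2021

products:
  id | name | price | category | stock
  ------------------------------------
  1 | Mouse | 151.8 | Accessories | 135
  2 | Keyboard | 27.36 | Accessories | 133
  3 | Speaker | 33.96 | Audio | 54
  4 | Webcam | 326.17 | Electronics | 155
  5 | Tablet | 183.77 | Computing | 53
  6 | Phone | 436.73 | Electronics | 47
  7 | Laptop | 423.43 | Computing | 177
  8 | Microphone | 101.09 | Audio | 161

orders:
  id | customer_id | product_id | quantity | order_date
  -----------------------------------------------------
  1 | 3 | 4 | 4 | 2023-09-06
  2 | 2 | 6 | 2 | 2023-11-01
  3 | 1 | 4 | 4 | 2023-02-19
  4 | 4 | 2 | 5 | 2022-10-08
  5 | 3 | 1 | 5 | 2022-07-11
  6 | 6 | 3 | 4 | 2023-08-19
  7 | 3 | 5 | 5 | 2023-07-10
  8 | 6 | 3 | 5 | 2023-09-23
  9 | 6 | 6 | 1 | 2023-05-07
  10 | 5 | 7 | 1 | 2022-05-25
SELECT name, price FROM products WHERE price BETWEEN 227.84 AND 350.62

Execution result:
name | price
Webcam | 326.17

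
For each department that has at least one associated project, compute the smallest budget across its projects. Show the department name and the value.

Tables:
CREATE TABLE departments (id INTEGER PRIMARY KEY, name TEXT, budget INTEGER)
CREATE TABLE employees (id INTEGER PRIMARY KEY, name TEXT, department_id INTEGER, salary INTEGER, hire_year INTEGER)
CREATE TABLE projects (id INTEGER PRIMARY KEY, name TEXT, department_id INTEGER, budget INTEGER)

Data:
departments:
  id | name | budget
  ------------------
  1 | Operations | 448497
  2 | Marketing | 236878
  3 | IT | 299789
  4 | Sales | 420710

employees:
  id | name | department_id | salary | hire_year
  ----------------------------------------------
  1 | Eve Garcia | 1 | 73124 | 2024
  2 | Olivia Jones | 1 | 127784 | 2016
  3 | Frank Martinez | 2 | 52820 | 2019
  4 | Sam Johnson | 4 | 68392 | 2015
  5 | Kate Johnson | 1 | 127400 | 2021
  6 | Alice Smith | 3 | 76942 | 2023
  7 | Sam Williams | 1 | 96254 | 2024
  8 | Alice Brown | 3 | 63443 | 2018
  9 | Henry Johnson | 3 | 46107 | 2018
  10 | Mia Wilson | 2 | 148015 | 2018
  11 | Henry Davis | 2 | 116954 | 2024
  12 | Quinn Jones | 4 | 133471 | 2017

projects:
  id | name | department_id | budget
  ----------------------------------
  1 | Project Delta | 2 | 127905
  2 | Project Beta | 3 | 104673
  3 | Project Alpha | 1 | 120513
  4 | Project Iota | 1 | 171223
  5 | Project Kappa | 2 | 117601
SELECT p.name, MIN(c.budget) AS min_budget FROM projects c JOIN departments p ON c.department_id = p.id GROUP BY p.id, p.name

Execution result:
name | min_budget
Operations | 120513
Marketing | 117601
IT | 104673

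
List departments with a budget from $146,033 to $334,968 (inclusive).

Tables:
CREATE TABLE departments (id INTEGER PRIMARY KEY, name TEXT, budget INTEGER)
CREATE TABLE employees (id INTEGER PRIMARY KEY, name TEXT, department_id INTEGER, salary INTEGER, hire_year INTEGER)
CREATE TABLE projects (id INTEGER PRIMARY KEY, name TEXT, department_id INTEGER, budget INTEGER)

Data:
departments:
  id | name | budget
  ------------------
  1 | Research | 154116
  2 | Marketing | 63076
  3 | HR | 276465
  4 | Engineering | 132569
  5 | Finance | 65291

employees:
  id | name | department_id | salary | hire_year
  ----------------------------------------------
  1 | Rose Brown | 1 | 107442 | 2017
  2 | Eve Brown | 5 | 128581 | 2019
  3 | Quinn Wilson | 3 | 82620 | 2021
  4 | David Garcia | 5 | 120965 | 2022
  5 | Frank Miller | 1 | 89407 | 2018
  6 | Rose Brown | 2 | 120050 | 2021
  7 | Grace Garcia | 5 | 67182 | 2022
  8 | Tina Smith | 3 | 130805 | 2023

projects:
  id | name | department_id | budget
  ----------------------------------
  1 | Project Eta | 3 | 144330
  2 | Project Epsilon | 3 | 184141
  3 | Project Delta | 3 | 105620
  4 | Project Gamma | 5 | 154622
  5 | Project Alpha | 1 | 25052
SELECT name, budget FROM departments WHERE budget BETWEEN 146033 AND 334968

Execution result:
name | budget
Research | 154116
HR | 276465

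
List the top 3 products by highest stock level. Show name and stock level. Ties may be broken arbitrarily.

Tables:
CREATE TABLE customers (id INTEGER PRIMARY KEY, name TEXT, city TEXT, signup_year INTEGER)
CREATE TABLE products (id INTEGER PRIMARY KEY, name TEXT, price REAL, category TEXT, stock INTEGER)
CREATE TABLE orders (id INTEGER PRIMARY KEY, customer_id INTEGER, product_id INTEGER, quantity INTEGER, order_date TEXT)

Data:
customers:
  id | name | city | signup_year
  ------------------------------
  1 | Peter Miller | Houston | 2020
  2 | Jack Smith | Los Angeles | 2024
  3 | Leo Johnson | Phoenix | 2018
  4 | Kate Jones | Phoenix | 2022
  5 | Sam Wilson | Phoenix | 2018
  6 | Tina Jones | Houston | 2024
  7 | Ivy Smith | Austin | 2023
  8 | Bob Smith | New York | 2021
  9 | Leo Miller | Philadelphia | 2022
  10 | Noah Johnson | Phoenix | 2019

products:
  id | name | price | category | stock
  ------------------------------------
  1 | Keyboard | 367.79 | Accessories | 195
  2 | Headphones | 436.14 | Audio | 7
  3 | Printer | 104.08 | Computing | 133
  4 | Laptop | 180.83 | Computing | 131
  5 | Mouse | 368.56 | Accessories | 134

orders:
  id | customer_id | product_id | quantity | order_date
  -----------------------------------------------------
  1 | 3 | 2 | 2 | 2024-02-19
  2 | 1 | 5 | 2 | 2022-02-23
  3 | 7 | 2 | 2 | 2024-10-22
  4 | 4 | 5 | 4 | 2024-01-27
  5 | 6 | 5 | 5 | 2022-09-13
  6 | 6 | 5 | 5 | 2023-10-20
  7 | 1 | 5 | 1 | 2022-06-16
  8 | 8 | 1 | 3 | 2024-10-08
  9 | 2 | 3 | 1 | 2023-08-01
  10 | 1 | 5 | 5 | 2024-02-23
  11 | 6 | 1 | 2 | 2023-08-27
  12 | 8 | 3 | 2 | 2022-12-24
SELECT name, stock FROM products ORDER BY stock DESC LIMIT 3

Execution result:
name | stock
Keyboard | 195
Mouse | 134
Printer | 133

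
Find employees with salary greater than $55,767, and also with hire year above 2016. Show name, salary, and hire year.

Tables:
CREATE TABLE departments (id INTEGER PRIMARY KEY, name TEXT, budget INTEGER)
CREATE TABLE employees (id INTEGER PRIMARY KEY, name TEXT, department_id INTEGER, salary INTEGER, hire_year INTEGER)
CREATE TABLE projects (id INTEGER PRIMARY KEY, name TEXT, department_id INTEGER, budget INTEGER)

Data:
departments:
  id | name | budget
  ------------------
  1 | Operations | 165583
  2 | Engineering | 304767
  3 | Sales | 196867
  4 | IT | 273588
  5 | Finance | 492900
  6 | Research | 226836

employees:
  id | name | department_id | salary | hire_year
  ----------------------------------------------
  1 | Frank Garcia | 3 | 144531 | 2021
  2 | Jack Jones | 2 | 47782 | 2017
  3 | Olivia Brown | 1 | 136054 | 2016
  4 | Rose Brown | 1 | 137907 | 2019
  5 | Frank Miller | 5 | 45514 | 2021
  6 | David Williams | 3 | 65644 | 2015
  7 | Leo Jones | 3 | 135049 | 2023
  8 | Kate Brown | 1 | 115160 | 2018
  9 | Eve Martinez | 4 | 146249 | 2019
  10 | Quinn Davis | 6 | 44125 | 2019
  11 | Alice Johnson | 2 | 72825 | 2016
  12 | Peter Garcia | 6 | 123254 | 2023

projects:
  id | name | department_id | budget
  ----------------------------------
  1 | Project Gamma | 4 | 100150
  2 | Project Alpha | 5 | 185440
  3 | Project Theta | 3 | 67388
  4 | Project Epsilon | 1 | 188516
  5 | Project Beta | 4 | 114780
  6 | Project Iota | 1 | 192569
SELECT name, salary, hire_year FROM employees WHERE salary > 55767 AND hire_year > 2016

Execution result:
name | salary | hire_year
Frank Garcia | 144531 | 2021
Rose Brown | 137907 | 2019
Leo Jones | 135049 | 2023
Kate Brown | 115160 | 2018
Eve Martinez | 146249 | 2019
Peter Garcia | 123254 | 2023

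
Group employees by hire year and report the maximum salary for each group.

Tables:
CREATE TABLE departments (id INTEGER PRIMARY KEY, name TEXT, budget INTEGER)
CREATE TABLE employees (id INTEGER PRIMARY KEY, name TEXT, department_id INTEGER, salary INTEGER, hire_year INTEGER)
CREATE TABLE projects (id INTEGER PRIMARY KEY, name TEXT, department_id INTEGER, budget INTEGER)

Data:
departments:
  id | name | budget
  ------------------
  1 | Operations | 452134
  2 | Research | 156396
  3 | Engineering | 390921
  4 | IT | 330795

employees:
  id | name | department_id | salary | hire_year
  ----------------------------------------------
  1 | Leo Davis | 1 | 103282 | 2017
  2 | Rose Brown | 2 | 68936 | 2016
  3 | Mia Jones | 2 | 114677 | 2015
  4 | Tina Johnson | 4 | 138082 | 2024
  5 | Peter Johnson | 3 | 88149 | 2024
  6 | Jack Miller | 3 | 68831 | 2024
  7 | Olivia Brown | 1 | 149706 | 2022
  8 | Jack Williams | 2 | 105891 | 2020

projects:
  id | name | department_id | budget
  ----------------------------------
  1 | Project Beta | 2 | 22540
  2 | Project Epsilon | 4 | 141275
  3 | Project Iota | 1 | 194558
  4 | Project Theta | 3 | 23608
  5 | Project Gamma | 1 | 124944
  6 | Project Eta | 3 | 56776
SELECT hire_year, MAX(salary) AS max_salary FROM employees GROUP BY hire_year

Execution result:
hire_year | max_salary
2015 | 114677
2016 | 68936
2017 | 103282
2020 | 105891
2022 | 149706
2024 | 138082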